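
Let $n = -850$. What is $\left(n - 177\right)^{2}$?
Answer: $1054729$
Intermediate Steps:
$\left(n - 177\right)^{2} = \left(-850 - 177\right)^{2} = \left(-1027\right)^{2} = 1054729$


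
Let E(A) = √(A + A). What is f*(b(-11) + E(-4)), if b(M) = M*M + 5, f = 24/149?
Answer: 3024/149 + 48*I*√2/149 ≈ 20.295 + 0.45559*I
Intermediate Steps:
f = 24/149 (f = 24*(1/149) = 24/149 ≈ 0.16107)
b(M) = 5 + M² (b(M) = M² + 5 = 5 + M²)
E(A) = √2*√A (E(A) = √(2*A) = √2*√A)
f*(b(-11) + E(-4)) = 24*((5 + (-11)²) + √2*√(-4))/149 = 24*((5 + 121) + √2*(2*I))/149 = 24*(126 + 2*I*√2)/149 = 3024/149 + 48*I*√2/149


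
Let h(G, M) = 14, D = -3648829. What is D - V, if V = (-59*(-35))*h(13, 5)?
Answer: -3677739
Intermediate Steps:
V = 28910 (V = -59*(-35)*14 = 2065*14 = 28910)
D - V = -3648829 - 1*28910 = -3648829 - 28910 = -3677739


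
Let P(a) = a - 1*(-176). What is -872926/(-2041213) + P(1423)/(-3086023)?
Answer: 2690605813711/6299230265899 ≈ 0.42713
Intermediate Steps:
P(a) = 176 + a (P(a) = a + 176 = 176 + a)
-872926/(-2041213) + P(1423)/(-3086023) = -872926/(-2041213) + (176 + 1423)/(-3086023) = -872926*(-1/2041213) + 1599*(-1/3086023) = 872926/2041213 - 1599/3086023 = 2690605813711/6299230265899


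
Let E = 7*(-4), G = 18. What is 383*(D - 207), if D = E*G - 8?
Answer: -275377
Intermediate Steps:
E = -28
D = -512 (D = -28*18 - 8 = -504 - 8 = -512)
383*(D - 207) = 383*(-512 - 207) = 383*(-719) = -275377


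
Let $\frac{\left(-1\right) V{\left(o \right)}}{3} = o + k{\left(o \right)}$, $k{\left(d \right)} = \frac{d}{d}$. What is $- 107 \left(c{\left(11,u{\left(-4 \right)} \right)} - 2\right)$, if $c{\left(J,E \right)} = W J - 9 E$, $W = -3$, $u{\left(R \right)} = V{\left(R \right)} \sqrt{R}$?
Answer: $3745 + 17334 i \approx 3745.0 + 17334.0 i$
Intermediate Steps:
$k{\left(d \right)} = 1$
$V{\left(o \right)} = -3 - 3 o$ ($V{\left(o \right)} = - 3 \left(o + 1\right) = - 3 \left(1 + o\right) = -3 - 3 o$)
$u{\left(R \right)} = \sqrt{R} \left(-3 - 3 R\right)$ ($u{\left(R \right)} = \left(-3 - 3 R\right) \sqrt{R} = \sqrt{R} \left(-3 - 3 R\right)$)
$c{\left(J,E \right)} = - 9 E - 3 J$ ($c{\left(J,E \right)} = - 3 J - 9 E = - 9 E - 3 J$)
$- 107 \left(c{\left(11,u{\left(-4 \right)} \right)} - 2\right) = - 107 \left(\left(- 9 \cdot 3 \sqrt{-4} \left(-1 - -4\right) - 33\right) - 2\right) = - 107 \left(\left(- 9 \cdot 3 \cdot 2 i \left(-1 + 4\right) - 33\right) - 2\right) = - 107 \left(\left(- 9 \cdot 3 \cdot 2 i 3 - 33\right) - 2\right) = - 107 \left(\left(- 9 \cdot 18 i - 33\right) - 2\right) = - 107 \left(\left(- 162 i - 33\right) - 2\right) = - 107 \left(\left(-33 - 162 i\right) - 2\right) = - 107 \left(-35 - 162 i\right) = 3745 + 17334 i$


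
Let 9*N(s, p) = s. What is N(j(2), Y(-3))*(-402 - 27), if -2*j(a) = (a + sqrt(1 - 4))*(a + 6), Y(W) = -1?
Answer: 1144/3 + 572*I*sqrt(3)/3 ≈ 381.33 + 330.24*I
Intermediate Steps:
j(a) = -(6 + a)*(a + I*sqrt(3))/2 (j(a) = -(a + sqrt(1 - 4))*(a + 6)/2 = -(a + sqrt(-3))*(6 + a)/2 = -(a + I*sqrt(3))*(6 + a)/2 = -(6 + a)*(a + I*sqrt(3))/2)
N(s, p) = s/9
N(j(2), Y(-3))*(-402 - 27) = ((-3*2 - 1/2*2**2 - 3*I*sqrt(3) - 1/2*I*2*sqrt(3))/9)*(-402 - 27) = ((-6 - 1/2*4 - 3*I*sqrt(3) - I*sqrt(3))/9)*(-429) = ((-6 - 2 - 3*I*sqrt(3) - I*sqrt(3))/9)*(-429) = ((-8 - 4*I*sqrt(3))/9)*(-429) = (-8/9 - 4*I*sqrt(3)/9)*(-429) = 1144/3 + 572*I*sqrt(3)/3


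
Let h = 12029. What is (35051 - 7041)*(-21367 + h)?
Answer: -261557380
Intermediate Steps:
(35051 - 7041)*(-21367 + h) = (35051 - 7041)*(-21367 + 12029) = 28010*(-9338) = -261557380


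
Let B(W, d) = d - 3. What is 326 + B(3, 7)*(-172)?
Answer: -362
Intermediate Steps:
B(W, d) = -3 + d
326 + B(3, 7)*(-172) = 326 + (-3 + 7)*(-172) = 326 + 4*(-172) = 326 - 688 = -362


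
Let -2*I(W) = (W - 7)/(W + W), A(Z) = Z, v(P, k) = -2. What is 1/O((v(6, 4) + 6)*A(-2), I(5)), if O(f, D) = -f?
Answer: ⅛ ≈ 0.12500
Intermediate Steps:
I(W) = -(-7 + W)/(4*W) (I(W) = -(W - 7)/(2*(W + W)) = -(-7 + W)/(2*(2*W)) = -(-7 + W)*1/(2*W)/2 = -(-7 + W)/(4*W))
1/O((v(6, 4) + 6)*A(-2), I(5)) = 1/(-(-2 + 6)*(-2)) = 1/(-4*(-2)) = 1/(-1*(-8)) = 1/8 = ⅛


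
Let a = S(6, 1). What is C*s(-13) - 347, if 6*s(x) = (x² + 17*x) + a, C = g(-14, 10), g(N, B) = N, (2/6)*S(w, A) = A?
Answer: -698/3 ≈ -232.67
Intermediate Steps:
S(w, A) = 3*A
C = -14
a = 3 (a = 3*1 = 3)
s(x) = ½ + x²/6 + 17*x/6 (s(x) = ((x² + 17*x) + 3)/6 = (3 + x² + 17*x)/6 = ½ + x²/6 + 17*x/6)
C*s(-13) - 347 = -14*(½ + (⅙)*(-13)² + (17/6)*(-13)) - 347 = -14*(½ + (⅙)*169 - 221/6) - 347 = -14*(½ + 169/6 - 221/6) - 347 = -14*(-49/6) - 347 = 343/3 - 347 = -698/3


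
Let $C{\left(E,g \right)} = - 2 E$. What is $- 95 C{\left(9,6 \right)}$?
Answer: $1710$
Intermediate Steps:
$- 95 C{\left(9,6 \right)} = - 95 \left(\left(-2\right) 9\right) = \left(-95\right) \left(-18\right) = 1710$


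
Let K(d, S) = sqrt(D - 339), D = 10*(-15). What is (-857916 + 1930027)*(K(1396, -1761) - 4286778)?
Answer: -4595901848358 + 1072111*I*sqrt(489) ≈ -4.5959e+12 + 2.3708e+7*I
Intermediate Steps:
D = -150
K(d, S) = I*sqrt(489) (K(d, S) = sqrt(-150 - 339) = sqrt(-489) = I*sqrt(489))
(-857916 + 1930027)*(K(1396, -1761) - 4286778) = (-857916 + 1930027)*(I*sqrt(489) - 4286778) = 1072111*(-4286778 + I*sqrt(489)) = -4595901848358 + 1072111*I*sqrt(489)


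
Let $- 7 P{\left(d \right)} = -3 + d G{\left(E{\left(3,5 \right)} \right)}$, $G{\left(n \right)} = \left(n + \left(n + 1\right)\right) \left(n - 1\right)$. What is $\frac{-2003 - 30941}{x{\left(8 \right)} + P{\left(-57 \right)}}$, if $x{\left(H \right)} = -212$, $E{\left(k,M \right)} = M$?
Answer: $- \frac{230608}{1027} \approx -224.55$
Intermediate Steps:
$G{\left(n \right)} = \left(1 + 2 n\right) \left(-1 + n\right)$ ($G{\left(n \right)} = \left(n + \left(1 + n\right)\right) \left(-1 + n\right) = \left(1 + 2 n\right) \left(-1 + n\right)$)
$P{\left(d \right)} = \frac{3}{7} - \frac{44 d}{7}$ ($P{\left(d \right)} = - \frac{-3 + d \left(-1 - 5 + 2 \cdot 5^{2}\right)}{7} = - \frac{-3 + d \left(-1 - 5 + 2 \cdot 25\right)}{7} = - \frac{-3 + d \left(-1 - 5 + 50\right)}{7} = - \frac{-3 + d 44}{7} = - \frac{-3 + 44 d}{7} = \frac{3}{7} - \frac{44 d}{7}$)
$\frac{-2003 - 30941}{x{\left(8 \right)} + P{\left(-57 \right)}} = \frac{-2003 - 30941}{-212 + \left(\frac{3}{7} - - \frac{2508}{7}\right)} = - \frac{32944}{-212 + \left(\frac{3}{7} + \frac{2508}{7}\right)} = - \frac{32944}{-212 + \frac{2511}{7}} = - \frac{32944}{\frac{1027}{7}} = \left(-32944\right) \frac{7}{1027} = - \frac{230608}{1027}$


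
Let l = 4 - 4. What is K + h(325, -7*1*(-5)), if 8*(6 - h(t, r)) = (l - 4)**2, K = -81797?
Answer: -81793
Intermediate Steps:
l = 0
h(t, r) = 4 (h(t, r) = 6 - (0 - 4)**2/8 = 6 - 1/8*(-4)**2 = 6 - 1/8*16 = 6 - 2 = 4)
K + h(325, -7*1*(-5)) = -81797 + 4 = -81793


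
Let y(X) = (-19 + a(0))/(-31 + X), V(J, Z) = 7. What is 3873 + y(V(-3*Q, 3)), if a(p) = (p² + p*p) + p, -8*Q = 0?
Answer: 92971/24 ≈ 3873.8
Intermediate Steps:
Q = 0 (Q = -⅛*0 = 0)
a(p) = p + 2*p² (a(p) = (p² + p²) + p = 2*p² + p = p + 2*p²)
y(X) = -19/(-31 + X) (y(X) = (-19 + 0*(1 + 2*0))/(-31 + X) = (-19 + 0*(1 + 0))/(-31 + X) = (-19 + 0*1)/(-31 + X) = (-19 + 0)/(-31 + X) = -19/(-31 + X))
3873 + y(V(-3*Q, 3)) = 3873 - 19/(-31 + 7) = 3873 - 19/(-24) = 3873 - 19*(-1/24) = 3873 + 19/24 = 92971/24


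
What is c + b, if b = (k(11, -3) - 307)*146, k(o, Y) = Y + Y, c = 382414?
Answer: 336716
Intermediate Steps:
k(o, Y) = 2*Y
b = -45698 (b = (2*(-3) - 307)*146 = (-6 - 307)*146 = -313*146 = -45698)
c + b = 382414 - 45698 = 336716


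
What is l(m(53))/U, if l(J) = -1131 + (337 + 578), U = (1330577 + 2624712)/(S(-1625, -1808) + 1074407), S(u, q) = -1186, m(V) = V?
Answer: -231815736/3955289 ≈ -58.609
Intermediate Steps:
U = 3955289/1073221 (U = (1330577 + 2624712)/(-1186 + 1074407) = 3955289/1073221 ≈ 3.6854)
l(J) = -216 (l(J) = -1131 + 915 = -216)
l(m(53))/U = -216/3955289/1073221 = -216*1073221/3955289 = -231815736/3955289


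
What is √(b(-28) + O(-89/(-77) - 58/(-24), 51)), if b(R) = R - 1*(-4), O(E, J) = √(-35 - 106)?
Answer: √(-24 + I*√141) ≈ 1.1783 + 5.0387*I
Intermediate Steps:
O(E, J) = I*√141 (O(E, J) = √(-141) = I*√141)
b(R) = 4 + R (b(R) = R + 4 = 4 + R)
√(b(-28) + O(-89/(-77) - 58/(-24), 51)) = √((4 - 28) + I*√141) = √(-24 + I*√141)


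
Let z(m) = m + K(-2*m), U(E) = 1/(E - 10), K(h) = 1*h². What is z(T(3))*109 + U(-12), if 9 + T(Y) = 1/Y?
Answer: 6297139/198 ≈ 31804.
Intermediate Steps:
T(Y) = -9 + 1/Y
K(h) = h²
U(E) = 1/(-10 + E)
z(m) = m + 4*m² (z(m) = m + (-2*m)² = m + 4*m²)
z(T(3))*109 + U(-12) = ((-9 + 1/3)*(1 + 4*(-9 + 1/3)))*109 + 1/(-10 - 12) = ((-9 + ⅓)*(1 + 4*(-9 + ⅓)))*109 + 1/(-22) = -26*(1 + 4*(-26/3))/3*109 - 1/22 = -26*(1 - 104/3)/3*109 - 1/22 = -26/3*(-101/3)*109 - 1/22 = (2626/9)*109 - 1/22 = 286234/9 - 1/22 = 6297139/198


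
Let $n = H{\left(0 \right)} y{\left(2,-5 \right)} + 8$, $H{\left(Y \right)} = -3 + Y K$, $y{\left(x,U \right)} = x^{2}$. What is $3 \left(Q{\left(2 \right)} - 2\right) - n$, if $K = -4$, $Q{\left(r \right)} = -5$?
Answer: $-17$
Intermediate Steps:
$H{\left(Y \right)} = -3 - 4 Y$ ($H{\left(Y \right)} = -3 + Y \left(-4\right) = -3 - 4 Y$)
$n = -4$ ($n = \left(-3 - 0\right) 2^{2} + 8 = \left(-3 + 0\right) 4 + 8 = \left(-3\right) 4 + 8 = -12 + 8 = -4$)
$3 \left(Q{\left(2 \right)} - 2\right) - n = 3 \left(-5 - 2\right) - -4 = 3 \left(-7\right) + 4 = -21 + 4 = -17$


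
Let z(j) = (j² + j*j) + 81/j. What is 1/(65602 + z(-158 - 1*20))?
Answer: 178/22956579 ≈ 7.7538e-6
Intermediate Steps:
z(j) = 2*j² + 81/j (z(j) = (j² + j²) + 81/j = 2*j² + 81/j)
1/(65602 + z(-158 - 1*20)) = 1/(65602 + (81 + 2*(-158 - 1*20)³)/(-158 - 1*20)) = 1/(65602 + (81 + 2*(-158 - 20)³)/(-158 - 20)) = 1/(65602 + (81 + 2*(-178)³)/(-178)) = 1/(65602 - (81 + 2*(-5639752))/178) = 1/(65602 - (81 - 11279504)/178) = 1/(65602 - 1/178*(-11279423)) = 1/(65602 + 11279423/178) = 1/(22956579/178) = 178/22956579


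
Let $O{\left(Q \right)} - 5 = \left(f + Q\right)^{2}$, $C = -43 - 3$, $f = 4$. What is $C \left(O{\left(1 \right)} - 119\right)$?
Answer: $4094$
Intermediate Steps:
$C = -46$ ($C = -43 - 3 = -46$)
$O{\left(Q \right)} = 5 + \left(4 + Q\right)^{2}$
$C \left(O{\left(1 \right)} - 119\right) = - 46 \left(\left(5 + \left(4 + 1\right)^{2}\right) - 119\right) = - 46 \left(\left(5 + 5^{2}\right) - 119\right) = - 46 \left(\left(5 + 25\right) - 119\right) = - 46 \left(30 - 119\right) = \left(-46\right) \left(-89\right) = 4094$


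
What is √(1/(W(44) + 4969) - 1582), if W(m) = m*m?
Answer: I*√75428210645/6905 ≈ 39.774*I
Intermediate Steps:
W(m) = m²
√(1/(W(44) + 4969) - 1582) = √(1/(44² + 4969) - 1582) = √(1/(1936 + 4969) - 1582) = √(1/6905 - 1582) = √(-10923709/6905) = I*√75428210645/6905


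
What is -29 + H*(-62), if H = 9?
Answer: -587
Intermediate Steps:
-29 + H*(-62) = -29 + 9*(-62) = -29 - 558 = -587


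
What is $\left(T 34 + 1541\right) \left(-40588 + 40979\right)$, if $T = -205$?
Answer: $-2122739$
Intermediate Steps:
$\left(T 34 + 1541\right) \left(-40588 + 40979\right) = \left(\left(-205\right) 34 + 1541\right) \left(-40588 + 40979\right) = \left(-6970 + 1541\right) 391 = \left(-5429\right) 391 = -2122739$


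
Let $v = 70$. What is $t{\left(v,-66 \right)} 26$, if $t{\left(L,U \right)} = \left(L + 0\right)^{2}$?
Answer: $127400$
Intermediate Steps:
$t{\left(L,U \right)} = L^{2}$
$t{\left(v,-66 \right)} 26 = 70^{2} \cdot 26 = 4900 \cdot 26 = 127400$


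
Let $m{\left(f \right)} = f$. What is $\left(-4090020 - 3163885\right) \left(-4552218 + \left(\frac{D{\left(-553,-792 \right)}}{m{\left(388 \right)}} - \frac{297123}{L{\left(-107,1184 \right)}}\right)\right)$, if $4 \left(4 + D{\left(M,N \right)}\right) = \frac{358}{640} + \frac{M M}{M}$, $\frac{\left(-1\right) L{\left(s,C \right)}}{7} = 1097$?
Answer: $\frac{25186488205004661175559}{762739712} \approx 3.3021 \cdot 10^{13}$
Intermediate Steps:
$L{\left(s,C \right)} = -7679$ ($L{\left(s,C \right)} = \left(-7\right) 1097 = -7679$)
$D{\left(M,N \right)} = - \frac{4941}{1280} + \frac{M}{4}$ ($D{\left(M,N \right)} = -4 + \frac{\frac{358}{640} + \frac{M M}{M}}{4} = -4 + \frac{358 \cdot \frac{1}{640} + \frac{M^{2}}{M}}{4} = -4 + \frac{\frac{179}{320} + M}{4} = -4 + \left(\frac{179}{1280} + \frac{M}{4}\right) = - \frac{4941}{1280} + \frac{M}{4}$)
$\left(-4090020 - 3163885\right) \left(-4552218 + \left(\frac{D{\left(-553,-792 \right)}}{m{\left(388 \right)}} - \frac{297123}{L{\left(-107,1184 \right)}}\right)\right) = \left(-4090020 - 3163885\right) \left(-4552218 + \left(\frac{- \frac{4941}{1280} + \frac{1}{4} \left(-553\right)}{388} - \frac{297123}{-7679}\right)\right) = - 7253905 \left(-4552218 + \left(\left(- \frac{4941}{1280} - \frac{553}{4}\right) \frac{1}{388} - - \frac{297123}{7679}\right)\right) = - 7253905 \left(-4552218 + \left(\left(- \frac{181901}{1280}\right) \frac{1}{388} + \frac{297123}{7679}\right)\right) = - 7253905 \left(-4552218 + \left(- \frac{181901}{496640} + \frac{297123}{7679}\right)\right) = - 7253905 \left(-4552218 + \frac{146166348941}{3813698560}\right) = \left(-7253905\right) \left(- \frac{17360641065057139}{3813698560}\right) = \frac{25186488205004661175559}{762739712}$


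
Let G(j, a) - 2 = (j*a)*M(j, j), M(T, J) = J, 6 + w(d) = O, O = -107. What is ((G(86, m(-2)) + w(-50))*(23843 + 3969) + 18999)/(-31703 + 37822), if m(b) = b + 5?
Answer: 614024523/6119 ≈ 1.0035e+5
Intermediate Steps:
w(d) = -113 (w(d) = -6 - 107 = -113)
m(b) = 5 + b
G(j, a) = 2 + a*j**2 (G(j, a) = 2 + (j*a)*j = 2 + (a*j)*j = 2 + a*j**2)
((G(86, m(-2)) + w(-50))*(23843 + 3969) + 18999)/(-31703 + 37822) = (((2 + (5 - 2)*86**2) - 113)*(23843 + 3969) + 18999)/(-31703 + 37822) = (((2 + 3*7396) - 113)*27812 + 18999)/6119 = (((2 + 22188) - 113)*27812 + 18999)*(1/6119) = ((22190 - 113)*27812 + 18999)*(1/6119) = (22077*27812 + 18999)*(1/6119) = (614005524 + 18999)*(1/6119) = 614024523*(1/6119) = 614024523/6119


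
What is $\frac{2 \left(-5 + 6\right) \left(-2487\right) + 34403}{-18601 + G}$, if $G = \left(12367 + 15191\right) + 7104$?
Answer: $\frac{29429}{16061} \approx 1.8323$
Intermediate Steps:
$G = 34662$ ($G = 27558 + 7104 = 34662$)
$\frac{2 \left(-5 + 6\right) \left(-2487\right) + 34403}{-18601 + G} = \frac{2 \left(-5 + 6\right) \left(-2487\right) + 34403}{-18601 + 34662} = \frac{2 \cdot 1 \left(-2487\right) + 34403}{16061} = \left(2 \left(-2487\right) + 34403\right) \frac{1}{16061} = \left(-4974 + 34403\right) \frac{1}{16061} = 29429 \cdot \frac{1}{16061} = \frac{29429}{16061}$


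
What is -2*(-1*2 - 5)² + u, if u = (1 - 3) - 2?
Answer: -102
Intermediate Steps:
u = -4 (u = -2 - 2 = -4)
-2*(-1*2 - 5)² + u = -2*(-1*2 - 5)² - 4 = -2*(-2 - 5)² - 4 = -2*(-7)² - 4 = -2*49 - 4 = -98 - 4 = -102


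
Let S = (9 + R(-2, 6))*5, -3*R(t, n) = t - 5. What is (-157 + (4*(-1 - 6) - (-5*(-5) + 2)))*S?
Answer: -36040/3 ≈ -12013.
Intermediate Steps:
R(t, n) = 5/3 - t/3 (R(t, n) = -(t - 5)/3 = -(-5 + t)/3 = 5/3 - t/3)
S = 170/3 (S = (9 + (5/3 - 1/3*(-2)))*5 = (9 + (5/3 + 2/3))*5 = (9 + 7/3)*5 = (34/3)*5 = 170/3 ≈ 56.667)
(-157 + (4*(-1 - 6) - (-5*(-5) + 2)))*S = (-157 + (4*(-1 - 6) - (-5*(-5) + 2)))*(170/3) = (-157 + (4*(-7) - (25 + 2)))*(170/3) = (-157 + (-28 - 1*27))*(170/3) = (-157 + (-28 - 27))*(170/3) = (-157 - 55)*(170/3) = -212*170/3 = -36040/3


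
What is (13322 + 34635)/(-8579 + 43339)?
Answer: 47957/34760 ≈ 1.3797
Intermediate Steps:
(13322 + 34635)/(-8579 + 43339) = 47957/34760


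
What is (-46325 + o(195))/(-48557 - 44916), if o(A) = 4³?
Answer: 46261/93473 ≈ 0.49491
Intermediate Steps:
o(A) = 64
(-46325 + o(195))/(-48557 - 44916) = (-46325 + 64)/(-48557 - 44916) = -46261/(-93473) = -46261*(-1/93473) = 46261/93473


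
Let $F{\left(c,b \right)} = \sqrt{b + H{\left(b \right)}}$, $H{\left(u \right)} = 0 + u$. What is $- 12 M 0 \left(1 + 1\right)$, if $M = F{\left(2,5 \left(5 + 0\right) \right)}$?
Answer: $0$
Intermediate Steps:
$H{\left(u \right)} = u$
$F{\left(c,b \right)} = \sqrt{2} \sqrt{b}$ ($F{\left(c,b \right)} = \sqrt{b + b} = \sqrt{2 b} = \sqrt{2} \sqrt{b}$)
$M = 5 \sqrt{2}$ ($M = \sqrt{2} \sqrt{5 \left(5 + 0\right)} = \sqrt{2} \sqrt{5 \cdot 5} = \sqrt{2} \sqrt{25} = \sqrt{2} \cdot 5 = 5 \sqrt{2} \approx 7.0711$)
$- 12 M 0 \left(1 + 1\right) = - 12 \cdot 5 \sqrt{2} \cdot 0 \left(1 + 1\right) = - 60 \sqrt{2} \cdot 0 \cdot 2 = - 60 \sqrt{2} \cdot 0 = 0$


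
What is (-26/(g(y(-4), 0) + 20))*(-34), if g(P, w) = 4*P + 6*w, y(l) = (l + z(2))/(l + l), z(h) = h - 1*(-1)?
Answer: 1768/41 ≈ 43.122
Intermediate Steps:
z(h) = 1 + h (z(h) = h + 1 = 1 + h)
y(l) = (3 + l)/(2*l) (y(l) = (l + (1 + 2))/(l + l) = (l + 3)/((2*l)) = (3 + l)*(1/(2*l)) = (3 + l)/(2*l))
(-26/(g(y(-4), 0) + 20))*(-34) = (-26/((4*((1/2)*(3 - 4)/(-4)) + 6*0) + 20))*(-34) = (-26/((4*((1/2)*(-1/4)*(-1)) + 0) + 20))*(-34) = (-26/((4*(1/8) + 0) + 20))*(-34) = (-26/((1/2 + 0) + 20))*(-34) = (-26/(1/2 + 20))*(-34) = (-26/(41/2))*(-34) = ((2/41)*(-26))*(-34) = -52/41*(-34) = 1768/41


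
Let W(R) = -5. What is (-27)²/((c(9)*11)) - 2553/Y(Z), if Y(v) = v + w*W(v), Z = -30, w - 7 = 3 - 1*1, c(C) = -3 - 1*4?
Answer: 47302/1925 ≈ 24.572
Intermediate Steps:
c(C) = -7 (c(C) = -3 - 4 = -7)
w = 9 (w = 7 + (3 - 1*1) = 7 + (3 - 1) = 7 + 2 = 9)
Y(v) = -45 + v (Y(v) = v + 9*(-5) = v - 45 = -45 + v)
(-27)²/((c(9)*11)) - 2553/Y(Z) = (-27)²/((-7*11)) - 2553/(-45 - 30) = 729/(-77) - 2553/(-75) = 729*(-1/77) - 2553*(-1/75) = -729/77 + 851/25 = 47302/1925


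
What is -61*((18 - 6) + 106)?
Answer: -7198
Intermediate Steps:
-61*((18 - 6) + 106) = -61*(12 + 106) = -61*118 = -7198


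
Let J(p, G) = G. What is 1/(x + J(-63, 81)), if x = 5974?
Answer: 1/6055 ≈ 0.00016515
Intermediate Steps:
1/(x + J(-63, 81)) = 1/(5974 + 81) = 1/6055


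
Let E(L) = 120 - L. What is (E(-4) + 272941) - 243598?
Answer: 29467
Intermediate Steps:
(E(-4) + 272941) - 243598 = ((120 - 1*(-4)) + 272941) - 243598 = ((120 + 4) + 272941) - 243598 = (124 + 272941) - 243598 = 273065 - 243598 = 29467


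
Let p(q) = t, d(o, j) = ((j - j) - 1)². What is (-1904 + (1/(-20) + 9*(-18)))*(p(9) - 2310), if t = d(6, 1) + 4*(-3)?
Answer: 95906041/20 ≈ 4.7953e+6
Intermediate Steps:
d(o, j) = 1 (d(o, j) = (0 - 1)² = (-1)² = 1)
t = -11 (t = 1 + 4*(-3) = 1 - 12 = -11)
p(q) = -11
(-1904 + (1/(-20) + 9*(-18)))*(p(9) - 2310) = (-1904 + (1/(-20) + 9*(-18)))*(-11 - 2310) = (-1904 + (-1/20 - 162))*(-2321) = (-1904 - 3241/20)*(-2321) = -41321/20*(-2321) = 95906041/20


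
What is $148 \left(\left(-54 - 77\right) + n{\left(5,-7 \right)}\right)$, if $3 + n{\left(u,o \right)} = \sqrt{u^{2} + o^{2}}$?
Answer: $-19832 + 148 \sqrt{74} \approx -18559.0$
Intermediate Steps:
$n{\left(u,o \right)} = -3 + \sqrt{o^{2} + u^{2}}$ ($n{\left(u,o \right)} = -3 + \sqrt{u^{2} + o^{2}} = -3 + \sqrt{o^{2} + u^{2}}$)
$148 \left(\left(-54 - 77\right) + n{\left(5,-7 \right)}\right) = 148 \left(\left(-54 - 77\right) - \left(3 - \sqrt{\left(-7\right)^{2} + 5^{2}}\right)\right) = 148 \left(-131 - \left(3 - \sqrt{49 + 25}\right)\right) = 148 \left(-131 - \left(3 - \sqrt{74}\right)\right) = 148 \left(-134 + \sqrt{74}\right) = -19832 + 148 \sqrt{74}$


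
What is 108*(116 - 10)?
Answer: 11448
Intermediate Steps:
108*(116 - 10) = 108*106 = 11448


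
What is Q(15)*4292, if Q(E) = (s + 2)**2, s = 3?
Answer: 107300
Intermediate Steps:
Q(E) = 25 (Q(E) = (3 + 2)**2 = 5**2 = 25)
Q(15)*4292 = 25*4292 = 107300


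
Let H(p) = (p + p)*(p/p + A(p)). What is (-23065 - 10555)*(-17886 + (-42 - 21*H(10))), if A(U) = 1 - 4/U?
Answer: 625332000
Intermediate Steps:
H(p) = 2*p*(1 + (-4 + p)/p) (H(p) = (p + p)*(p/p + (-4 + p)/p) = (2*p)*(1 + (-4 + p)/p) = 2*p*(1 + (-4 + p)/p))
(-23065 - 10555)*(-17886 + (-42 - 21*H(10))) = (-23065 - 10555)*(-17886 + (-42 - 21*(-8 + 4*10))) = -33620*(-17886 + (-42 - 21*(-8 + 40))) = -33620*(-17886 + (-42 - 21*32)) = -33620*(-17886 + (-42 - 672)) = -33620*(-17886 - 714) = -33620*(-18600) = 625332000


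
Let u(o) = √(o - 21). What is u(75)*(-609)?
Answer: -1827*√6 ≈ -4475.2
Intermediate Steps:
u(o) = √(-21 + o)
u(75)*(-609) = √(-21 + 75)*(-609) = √54*(-609) = (3*√6)*(-609) = -1827*√6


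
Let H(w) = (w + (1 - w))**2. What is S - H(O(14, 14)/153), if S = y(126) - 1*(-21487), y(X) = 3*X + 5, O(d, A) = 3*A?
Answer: 21869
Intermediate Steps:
y(X) = 5 + 3*X
S = 21870 (S = (5 + 3*126) - 1*(-21487) = (5 + 378) + 21487 = 383 + 21487 = 21870)
H(w) = 1 (H(w) = 1**2 = 1)
S - H(O(14, 14)/153) = 21870 - 1*1 = 21870 - 1 = 21869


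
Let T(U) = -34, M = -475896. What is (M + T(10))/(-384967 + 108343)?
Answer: 237965/138312 ≈ 1.7205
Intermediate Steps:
(M + T(10))/(-384967 + 108343) = (-475896 - 34)/(-384967 + 108343) = -475930/(-276624) = -475930*(-1/276624) = 237965/138312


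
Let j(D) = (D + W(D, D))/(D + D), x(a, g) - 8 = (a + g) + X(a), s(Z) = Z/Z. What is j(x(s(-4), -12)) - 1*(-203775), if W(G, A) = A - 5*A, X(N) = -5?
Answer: 407547/2 ≈ 2.0377e+5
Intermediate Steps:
s(Z) = 1
x(a, g) = 3 + a + g (x(a, g) = 8 + ((a + g) - 5) = 8 + (-5 + a + g) = 3 + a + g)
W(G, A) = -4*A
j(D) = -3/2 (j(D) = (D - 4*D)/(D + D) = (-3*D)/((2*D)) = (-3*D)*(1/(2*D)) = -3/2)
j(x(s(-4), -12)) - 1*(-203775) = -3/2 - 1*(-203775) = -3/2 + 203775 = 407547/2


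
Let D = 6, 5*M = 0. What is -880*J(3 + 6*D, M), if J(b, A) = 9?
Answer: -7920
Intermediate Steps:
M = 0 (M = (⅕)*0 = 0)
-880*J(3 + 6*D, M) = -880*9 = -7920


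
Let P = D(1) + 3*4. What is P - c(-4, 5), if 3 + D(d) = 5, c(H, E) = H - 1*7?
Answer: 25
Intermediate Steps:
c(H, E) = -7 + H (c(H, E) = H - 7 = -7 + H)
D(d) = 2 (D(d) = -3 + 5 = 2)
P = 14 (P = 2 + 3*4 = 2 + 12 = 14)
P - c(-4, 5) = 14 - (-7 - 4) = 14 - 1*(-11) = 14 + 11 = 25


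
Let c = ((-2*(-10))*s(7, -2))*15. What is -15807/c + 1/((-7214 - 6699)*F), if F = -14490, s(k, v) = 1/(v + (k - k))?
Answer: 53111354029/503998425 ≈ 105.38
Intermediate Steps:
s(k, v) = 1/v (s(k, v) = 1/(v + 0) = 1/v)
c = -150 (c = (-2*(-10)/(-2))*15 = (20*(-½))*15 = -10*15 = -150)
-15807/c + 1/((-7214 - 6699)*F) = -15807/(-150) + 1/(-7214 - 6699*(-14490)) = -15807*(-1/150) - 1/14490/(-13913) = 5269/50 - 1/13913*(-1/14490) = 5269/50 + 1/201599370 = 53111354029/503998425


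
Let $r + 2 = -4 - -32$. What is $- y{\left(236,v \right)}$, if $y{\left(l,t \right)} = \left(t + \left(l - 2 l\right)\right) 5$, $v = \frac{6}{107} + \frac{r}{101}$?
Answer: $\frac{12735320}{10807} \approx 1178.4$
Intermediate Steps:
$r = 26$ ($r = -2 - -28 = -2 + \left(-4 + 32\right) = -2 + 28 = 26$)
$v = \frac{3388}{10807}$ ($v = \frac{6}{107} + \frac{26}{101} = \frac{3388}{10807} \approx 0.3135$)
$y{\left(l,t \right)} = - 5 l + 5 t$ ($y{\left(l,t \right)} = \left(t - l\right) 5 = - 5 l + 5 t$)
$- y{\left(236,v \right)} = - (\left(-5\right) 236 + 5 \cdot \frac{3388}{10807}) = - (-1180 + \frac{16940}{10807}) = \left(-1\right) \left(- \frac{12735320}{10807}\right) = \frac{12735320}{10807}$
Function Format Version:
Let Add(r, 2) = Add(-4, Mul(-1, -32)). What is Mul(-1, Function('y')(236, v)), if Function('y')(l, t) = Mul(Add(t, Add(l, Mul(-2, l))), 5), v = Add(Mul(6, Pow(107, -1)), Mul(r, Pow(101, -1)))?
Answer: Rational(12735320, 10807) ≈ 1178.4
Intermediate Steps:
r = 26 (r = Add(-2, Add(-4, Mul(-1, -32))) = Add(-2, Add(-4, 32)) = Add(-2, 28) = 26)
v = Rational(3388, 10807) (v = Add(Mul(6, Pow(107, -1)), Mul(26, Pow(101, -1))) = Add(Mul(6, Rational(1, 107)), Mul(26, Rational(1, 101))) = Add(Rational(6, 107), Rational(26, 101)) = Rational(3388, 10807) ≈ 0.31350)
Function('y')(l, t) = Add(Mul(-5, l), Mul(5, t)) (Function('y')(l, t) = Mul(Add(t, Mul(-1, l)), 5) = Add(Mul(-5, l), Mul(5, t)))
Mul(-1, Function('y')(236, v)) = Mul(-1, Add(Mul(-5, 236), Mul(5, Rational(3388, 10807)))) = Mul(-1, Add(-1180, Rational(16940, 10807))) = Mul(-1, Rational(-12735320, 10807)) = Rational(12735320, 10807)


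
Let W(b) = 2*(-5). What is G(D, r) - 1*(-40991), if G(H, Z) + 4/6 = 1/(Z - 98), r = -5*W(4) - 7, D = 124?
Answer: 6763402/165 ≈ 40990.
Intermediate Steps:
W(b) = -10
r = 43 (r = -5*(-10) - 7 = 50 - 7 = 43)
G(H, Z) = -2/3 + 1/(-98 + Z) (G(H, Z) = -2/3 + 1/(Z - 98) = -2/3 + 1/(-98 + Z))
G(D, r) - 1*(-40991) = (199 - 2*43)/(3*(-98 + 43)) - 1*(-40991) = (1/3)*(199 - 86)/(-55) + 40991 = (1/3)*(-1/55)*113 + 40991 = -113/165 + 40991 = 6763402/165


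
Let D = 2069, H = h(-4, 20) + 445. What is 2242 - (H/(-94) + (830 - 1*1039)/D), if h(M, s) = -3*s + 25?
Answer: 218452774/97243 ≈ 2246.5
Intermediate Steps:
h(M, s) = 25 - 3*s
H = 410 (H = (25 - 3*20) + 445 = (25 - 60) + 445 = -35 + 445 = 410)
2242 - (H/(-94) + (830 - 1*1039)/D) = 2242 - (410/(-94) + (830 - 1*1039)/2069) = 2242 - (410*(-1/94) + (830 - 1039)*(1/2069)) = 2242 - (-205/47 - 209*1/2069) = 2242 - (-205/47 - 209/2069) = 2242 - 1*(-433968/97243) = 2242 + 433968/97243 = 218452774/97243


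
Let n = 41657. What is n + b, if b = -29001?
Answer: 12656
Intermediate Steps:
n + b = 41657 - 29001 = 12656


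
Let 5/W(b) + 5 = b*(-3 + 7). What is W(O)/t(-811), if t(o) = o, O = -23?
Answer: 5/78667 ≈ 6.3559e-5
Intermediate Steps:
W(b) = 5/(-5 + 4*b) (W(b) = 5/(-5 + b*(-3 + 7)) = 5/(-5 + b*4) = 5/(-5 + 4*b))
W(O)/t(-811) = (5/(-5 + 4*(-23)))/(-811) = (5/(-5 - 92))*(-1/811) = (5/(-97))*(-1/811) = (5*(-1/97))*(-1/811) = -5/97*(-1/811) = 5/78667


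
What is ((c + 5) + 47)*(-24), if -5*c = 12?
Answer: -5952/5 ≈ -1190.4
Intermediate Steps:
c = -12/5 (c = -⅕*12 = -12/5 ≈ -2.4000)
((c + 5) + 47)*(-24) = ((-12/5 + 5) + 47)*(-24) = (13/5 + 47)*(-24) = (248/5)*(-24) = -5952/5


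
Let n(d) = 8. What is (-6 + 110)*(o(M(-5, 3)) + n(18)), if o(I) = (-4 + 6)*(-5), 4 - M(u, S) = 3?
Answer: -208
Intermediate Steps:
M(u, S) = 1 (M(u, S) = 4 - 1*3 = 4 - 3 = 1)
o(I) = -10 (o(I) = 2*(-5) = -10)
(-6 + 110)*(o(M(-5, 3)) + n(18)) = (-6 + 110)*(-10 + 8) = 104*(-2) = -208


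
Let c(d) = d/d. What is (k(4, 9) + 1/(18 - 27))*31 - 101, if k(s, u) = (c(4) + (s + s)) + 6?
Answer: 3245/9 ≈ 360.56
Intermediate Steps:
c(d) = 1
k(s, u) = 7 + 2*s (k(s, u) = (1 + (s + s)) + 6 = (1 + 2*s) + 6 = 7 + 2*s)
(k(4, 9) + 1/(18 - 27))*31 - 101 = ((7 + 2*4) + 1/(18 - 27))*31 - 101 = ((7 + 8) + 1/(-9))*31 - 101 = (15 - ⅑)*31 - 101 = (134/9)*31 - 101 = 4154/9 - 101 = 3245/9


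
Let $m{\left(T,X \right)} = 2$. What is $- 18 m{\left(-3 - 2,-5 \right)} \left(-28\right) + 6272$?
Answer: $7280$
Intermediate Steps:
$- 18 m{\left(-3 - 2,-5 \right)} \left(-28\right) + 6272 = \left(-18\right) 2 \left(-28\right) + 6272 = \left(-36\right) \left(-28\right) + 6272 = 1008 + 6272 = 7280$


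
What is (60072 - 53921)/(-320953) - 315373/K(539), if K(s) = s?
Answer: -101223225858/172993667 ≈ -585.13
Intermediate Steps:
(60072 - 53921)/(-320953) - 315373/K(539) = (60072 - 53921)/(-320953) - 315373/539 = 6151*(-1/320953) - 315373*1/539 = -6151/320953 - 315373/539 = -101223225858/172993667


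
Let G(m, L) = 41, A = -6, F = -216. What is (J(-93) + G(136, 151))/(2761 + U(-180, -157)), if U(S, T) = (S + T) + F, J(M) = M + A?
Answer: -29/1104 ≈ -0.026268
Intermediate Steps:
J(M) = -6 + M (J(M) = M - 6 = -6 + M)
U(S, T) = -216 + S + T (U(S, T) = (S + T) - 216 = -216 + S + T)
(J(-93) + G(136, 151))/(2761 + U(-180, -157)) = ((-6 - 93) + 41)/(2761 + (-216 - 180 - 157)) = (-99 + 41)/(2761 - 553) = -58/2208 = -58*1/2208 = -29/1104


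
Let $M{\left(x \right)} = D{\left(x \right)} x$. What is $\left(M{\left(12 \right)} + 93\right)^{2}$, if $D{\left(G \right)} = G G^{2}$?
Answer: $433847241$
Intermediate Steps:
$D{\left(G \right)} = G^{3}$
$M{\left(x \right)} = x^{4}$ ($M{\left(x \right)} = x^{3} x = x^{4}$)
$\left(M{\left(12 \right)} + 93\right)^{2} = \left(12^{4} + 93\right)^{2} = \left(20736 + 93\right)^{2} = 20829^{2} = 433847241$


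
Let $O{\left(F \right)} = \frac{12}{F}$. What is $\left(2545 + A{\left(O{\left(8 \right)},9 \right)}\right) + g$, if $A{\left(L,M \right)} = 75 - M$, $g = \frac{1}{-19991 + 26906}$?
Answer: $\frac{18055066}{6915} \approx 2611.0$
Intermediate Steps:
$g = \frac{1}{6915} \approx 0.00014461$
$\left(2545 + A{\left(O{\left(8 \right)},9 \right)}\right) + g = \left(2545 + \left(75 - 9\right)\right) + \frac{1}{6915} = \left(2545 + 66\right) + \frac{1}{6915} = 2611 + \frac{1}{6915} = \frac{18055066}{6915}$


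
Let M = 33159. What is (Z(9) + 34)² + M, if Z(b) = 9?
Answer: 35008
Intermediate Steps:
(Z(9) + 34)² + M = (9 + 34)² + 33159 = 43² + 33159 = 1849 + 33159 = 35008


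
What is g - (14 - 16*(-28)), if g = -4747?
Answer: -5209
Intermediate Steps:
g - (14 - 16*(-28)) = -4747 - (14 - 16*(-28)) = -4747 - (14 + 448) = -4747 - 1*462 = -4747 - 462 = -5209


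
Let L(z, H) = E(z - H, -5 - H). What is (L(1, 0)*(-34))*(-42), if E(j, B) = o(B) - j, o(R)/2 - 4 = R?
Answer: -4284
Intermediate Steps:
o(R) = 8 + 2*R
E(j, B) = 8 - j + 2*B (E(j, B) = (8 + 2*B) - j = 8 - j + 2*B)
L(z, H) = -2 - H - z (L(z, H) = 8 - (z - H) + 2*(-5 - H) = 8 + (H - z) + (-10 - 2*H) = -2 - H - z)
(L(1, 0)*(-34))*(-42) = ((-2 - 1*0 - 1*1)*(-34))*(-42) = ((-2 + 0 - 1)*(-34))*(-42) = -3*(-34)*(-42) = 102*(-42) = -4284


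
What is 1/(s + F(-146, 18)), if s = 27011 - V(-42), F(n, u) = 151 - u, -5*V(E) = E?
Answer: 5/135678 ≈ 3.6852e-5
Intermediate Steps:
V(E) = -E/5
s = 135013/5 (s = 27011 - (-1)*(-42)/5 = 27011 - 1*42/5 = 27011 - 42/5 = 135013/5 ≈ 27003.)
1/(s + F(-146, 18)) = 1/(135013/5 + (151 - 1*18)) = 1/(135013/5 + (151 - 18)) = 1/(135013/5 + 133) = 1/(135678/5) = 5/135678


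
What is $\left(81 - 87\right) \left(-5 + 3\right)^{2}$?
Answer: $-24$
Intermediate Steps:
$\left(81 - 87\right) \left(-5 + 3\right)^{2} = - 6 \left(-2\right)^{2} = \left(-6\right) 4 = -24$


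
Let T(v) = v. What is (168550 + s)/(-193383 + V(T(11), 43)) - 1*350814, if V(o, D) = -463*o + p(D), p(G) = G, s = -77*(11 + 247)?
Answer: -69613223146/198433 ≈ -3.5081e+5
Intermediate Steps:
s = -19866 (s = -77*258 = -19866)
V(o, D) = D - 463*o (V(o, D) = -463*o + D = D - 463*o)
(168550 + s)/(-193383 + V(T(11), 43)) - 1*350814 = (168550 - 19866)/(-193383 + (43 - 463*11)) - 1*350814 = 148684/(-193383 + (43 - 5093)) - 350814 = 148684/(-193383 - 5050) - 350814 = 148684/(-198433) - 350814 = 148684*(-1/198433) - 350814 = -148684/198433 - 350814 = -69613223146/198433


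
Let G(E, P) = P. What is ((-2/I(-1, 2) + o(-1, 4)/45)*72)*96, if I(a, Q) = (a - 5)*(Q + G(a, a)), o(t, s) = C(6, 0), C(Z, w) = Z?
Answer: 16128/5 ≈ 3225.6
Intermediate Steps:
o(t, s) = 6
I(a, Q) = (-5 + a)*(Q + a) (I(a, Q) = (a - 5)*(Q + a) = (-5 + a)*(Q + a))
((-2/I(-1, 2) + o(-1, 4)/45)*72)*96 = ((-2/((-1)**2 - 5*2 - 5*(-1) + 2*(-1)) + 6/45)*72)*96 = ((-2/(1 - 10 + 5 - 2) + 6*(1/45))*72)*96 = ((-2/(-6) + 2/15)*72)*96 = ((-2*(-1/6) + 2/15)*72)*96 = ((1/3 + 2/15)*72)*96 = ((7/15)*72)*96 = (168/5)*96 = 16128/5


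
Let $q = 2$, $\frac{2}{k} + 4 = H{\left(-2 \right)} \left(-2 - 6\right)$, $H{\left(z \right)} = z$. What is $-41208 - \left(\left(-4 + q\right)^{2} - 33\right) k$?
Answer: $- \frac{247219}{6} \approx -41203.0$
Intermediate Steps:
$k = \frac{1}{6}$ ($k = \frac{2}{-4 - 2 \left(-2 - 6\right)} = \frac{2}{-4 - -16} = \frac{2}{-4 + 16} = \frac{2}{12} = 2 \cdot \frac{1}{12} = \frac{1}{6} \approx 0.16667$)
$-41208 - \left(\left(-4 + q\right)^{2} - 33\right) k = -41208 - \left(\left(-4 + 2\right)^{2} - 33\right) \frac{1}{6} = -41208 - \left(\left(-2\right)^{2} - 33\right) \frac{1}{6} = -41208 - \left(4 - 33\right) \frac{1}{6} = -41208 - \left(-29\right) \frac{1}{6} = -41208 - - \frac{29}{6} = -41208 + \frac{29}{6} = - \frac{247219}{6}$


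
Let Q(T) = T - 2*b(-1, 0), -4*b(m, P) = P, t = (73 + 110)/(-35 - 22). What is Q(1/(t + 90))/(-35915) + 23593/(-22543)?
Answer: -1397268367472/1335082912405 ≈ -1.0466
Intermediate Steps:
t = -61/19 (t = 183/(-57) = 183*(-1/57) = -61/19 ≈ -3.2105)
b(m, P) = -P/4
Q(T) = T (Q(T) = T - (-1)*0/2 = T - 2*0 = T + 0 = T)
Q(1/(t + 90))/(-35915) + 23593/(-22543) = 1/((-61/19 + 90)*(-35915)) + 23593/(-22543) = -1/35915/(1649/19) + 23593*(-1/22543) = (19/1649)*(-1/35915) - 23593/22543 = -19/59223835 - 23593/22543 = -1397268367472/1335082912405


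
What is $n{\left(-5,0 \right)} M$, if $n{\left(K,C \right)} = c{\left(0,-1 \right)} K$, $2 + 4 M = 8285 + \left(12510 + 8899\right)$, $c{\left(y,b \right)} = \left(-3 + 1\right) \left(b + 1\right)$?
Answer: $0$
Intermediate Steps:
$c{\left(y,b \right)} = -2 - 2 b$ ($c{\left(y,b \right)} = - 2 \left(1 + b\right) = -2 - 2 b$)
$M = 7423$ ($M = - \frac{1}{2} + \frac{8285 + \left(12510 + 8899\right)}{4} = - \frac{1}{2} + \frac{8285 + 21409}{4} = - \frac{1}{2} + \frac{1}{4} \cdot 29694 = - \frac{1}{2} + \frac{14847}{2} = 7423$)
$n{\left(K,C \right)} = 0$ ($n{\left(K,C \right)} = \left(-2 - -2\right) K = \left(-2 + 2\right) K = 0 K = 0$)
$n{\left(-5,0 \right)} M = 0 \cdot 7423 = 0$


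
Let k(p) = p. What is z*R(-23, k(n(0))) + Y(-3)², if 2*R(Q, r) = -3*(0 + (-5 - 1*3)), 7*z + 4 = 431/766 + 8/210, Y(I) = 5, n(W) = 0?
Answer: 1799073/93835 ≈ 19.173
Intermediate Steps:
z = -273401/563010 (z = -4/7 + (431/766 + 8/210)/7 = -4/7 + (431*(1/766) + 8*(1/210))/7 = -4/7 + (431/766 + 4/105)/7 = -4/7 + (⅐)*(48319/80430) = -4/7 + 48319/563010 = -273401/563010 ≈ -0.48561)
R(Q, r) = 12 (R(Q, r) = (-3*(0 + (-5 - 1*3)))/2 = (-3*(0 + (-5 - 3)))/2 = (-3*(0 - 8))/2 = (-3*(-8))/2 = (½)*24 = 12)
z*R(-23, k(n(0))) + Y(-3)² = -273401/563010*12 + 5² = -546802/93835 + 25 = 1799073/93835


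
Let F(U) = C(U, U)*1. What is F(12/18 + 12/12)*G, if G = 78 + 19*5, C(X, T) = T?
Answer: 865/3 ≈ 288.33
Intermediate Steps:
F(U) = U (F(U) = U*1 = U)
G = 173 (G = 78 + 95 = 173)
F(12/18 + 12/12)*G = (12/18 + 12/12)*173 = (12*(1/18) + 12*(1/12))*173 = (⅔ + 1)*173 = (5/3)*173 = 865/3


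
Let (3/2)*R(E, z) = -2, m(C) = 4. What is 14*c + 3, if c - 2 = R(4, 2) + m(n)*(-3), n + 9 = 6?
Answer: -467/3 ≈ -155.67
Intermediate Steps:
n = -3 (n = -9 + 6 = -3)
R(E, z) = -4/3 (R(E, z) = (⅔)*(-2) = -4/3)
c = -34/3 (c = 2 + (-4/3 + 4*(-3)) = 2 + (-4/3 - 12) = 2 - 40/3 = -34/3 ≈ -11.333)
14*c + 3 = 14*(-34/3) + 3 = -476/3 + 3 = -467/3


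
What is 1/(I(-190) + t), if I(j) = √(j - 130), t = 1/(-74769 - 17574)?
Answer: -92343/2728713487681 - 68217837192*I*√5/2728713487681 ≈ -3.3841e-8 - 0.055902*I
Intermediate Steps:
t = -1/92343 (t = 1/(-92343) = -1/92343 ≈ -1.0829e-5)
I(j) = √(-130 + j)
1/(I(-190) + t) = 1/(√(-130 - 190) - 1/92343) = 1/(√(-320) - 1/92343) = 1/(8*I*√5 - 1/92343) = 1/(-1/92343 + 8*I*√5)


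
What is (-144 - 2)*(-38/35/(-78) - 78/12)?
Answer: 1292611/1365 ≈ 946.97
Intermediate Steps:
(-144 - 2)*(-38/35/(-78) - 78/12) = -146*(-38*1/35*(-1/78) - 78*1/12) = -146*(-38/35*(-1/78) - 13/2) = -146*(19/1365 - 13/2) = -146*(-17707/2730) = 1292611/1365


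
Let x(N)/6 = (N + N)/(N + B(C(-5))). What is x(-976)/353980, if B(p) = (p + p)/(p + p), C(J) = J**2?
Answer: 976/28760875 ≈ 3.3935e-5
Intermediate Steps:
B(p) = 1 (B(p) = (2*p)/((2*p)) = (2*p)*(1/(2*p)) = 1)
x(N) = 12*N/(1 + N) (x(N) = 6*((N + N)/(N + 1)) = 6*((2*N)/(1 + N)) = 6*(2*N/(1 + N)) = 12*N/(1 + N))
x(-976)/353980 = (12*(-976)/(1 - 976))/353980 = (12*(-976)/(-975))*(1/353980) = (12*(-976)*(-1/975))*(1/353980) = (3904/325)*(1/353980) = 976/28760875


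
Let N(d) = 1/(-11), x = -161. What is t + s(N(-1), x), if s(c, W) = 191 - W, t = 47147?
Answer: 47499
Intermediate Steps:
N(d) = -1/11
t + s(N(-1), x) = 47147 + (191 - 1*(-161)) = 47147 + (191 + 161) = 47147 + 352 = 47499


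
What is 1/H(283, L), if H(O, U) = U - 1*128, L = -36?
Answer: -1/164 ≈ -0.0060976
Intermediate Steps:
H(O, U) = -128 + U (H(O, U) = U - 128 = -128 + U)
1/H(283, L) = 1/(-128 - 36) = 1/(-164) = -1/164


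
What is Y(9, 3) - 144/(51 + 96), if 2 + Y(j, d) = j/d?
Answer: 1/49 ≈ 0.020408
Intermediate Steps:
Y(j, d) = -2 + j/d
Y(9, 3) - 144/(51 + 96) = (-2 + 9/3) - 144/(51 + 96) = (-2 + 9*(⅓)) - 144/147 = (-2 + 3) + (1/147)*(-144) = 1 - 48/49 = 1/49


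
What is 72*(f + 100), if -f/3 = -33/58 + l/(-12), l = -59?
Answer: 181566/29 ≈ 6260.9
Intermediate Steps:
f = -1513/116 (f = -3*(-33/58 - 59/(-12)) = -3*(-33*1/58 - 59*(-1/12)) = -3*(-33/58 + 59/12) = -3*1513/348 = -1513/116 ≈ -13.043)
72*(f + 100) = 72*(-1513/116 + 100) = 72*(10087/116) = 181566/29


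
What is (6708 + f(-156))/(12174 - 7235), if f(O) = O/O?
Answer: 6709/4939 ≈ 1.3584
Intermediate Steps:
f(O) = 1
(6708 + f(-156))/(12174 - 7235) = (6708 + 1)/(12174 - 7235) = 6709/4939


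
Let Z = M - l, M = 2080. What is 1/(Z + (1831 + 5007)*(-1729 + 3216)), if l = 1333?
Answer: 1/10168853 ≈ 9.8339e-8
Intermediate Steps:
Z = 747 (Z = 2080 - 1*1333 = 2080 - 1333 = 747)
1/(Z + (1831 + 5007)*(-1729 + 3216)) = 1/(747 + (1831 + 5007)*(-1729 + 3216)) = 1/(747 + 6838*1487) = 1/(747 + 10168106) = 1/10168853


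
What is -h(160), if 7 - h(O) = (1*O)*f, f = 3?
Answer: 473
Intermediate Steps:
h(O) = 7 - 3*O (h(O) = 7 - 1*O*3 = 7 - O*3 = 7 - 3*O)
-h(160) = -(7 - 3*160) = -(7 - 480) = -1*(-473) = 473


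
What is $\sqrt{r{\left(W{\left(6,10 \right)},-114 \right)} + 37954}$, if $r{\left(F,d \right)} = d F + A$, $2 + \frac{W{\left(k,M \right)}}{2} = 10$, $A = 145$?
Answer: $5 \sqrt{1451} \approx 190.46$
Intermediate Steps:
$W{\left(k,M \right)} = 16$ ($W{\left(k,M \right)} = -4 + 2 \cdot 10 = -4 + 20 = 16$)
$r{\left(F,d \right)} = 145 + F d$ ($r{\left(F,d \right)} = d F + 145 = F d + 145 = 145 + F d$)
$\sqrt{r{\left(W{\left(6,10 \right)},-114 \right)} + 37954} = \sqrt{\left(145 + 16 \left(-114\right)\right) + 37954} = \sqrt{\left(145 - 1824\right) + 37954} = \sqrt{-1679 + 37954} = \sqrt{36275} = 5 \sqrt{1451}$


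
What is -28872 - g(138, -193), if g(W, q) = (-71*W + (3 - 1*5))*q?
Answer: -1920272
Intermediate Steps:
g(W, q) = q*(-2 - 71*W) (g(W, q) = (-71*W + (3 - 5))*q = (-71*W - 2)*q = (-2 - 71*W)*q = q*(-2 - 71*W))
-28872 - g(138, -193) = -28872 - (-1)*(-193)*(2 + 71*138) = -28872 - (-1)*(-193)*(2 + 9798) = -28872 - (-1)*(-193)*9800 = -28872 - 1*1891400 = -28872 - 1891400 = -1920272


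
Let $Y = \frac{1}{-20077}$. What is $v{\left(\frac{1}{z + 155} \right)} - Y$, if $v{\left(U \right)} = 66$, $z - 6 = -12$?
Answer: $\frac{1325083}{20077} \approx 66.0$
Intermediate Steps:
$z = -6$ ($z = 6 - 12 = -6$)
$Y = - \frac{1}{20077} \approx -4.9808 \cdot 10^{-5}$
$v{\left(\frac{1}{z + 155} \right)} - Y = 66 - - \frac{1}{20077} = 66 + \frac{1}{20077} = \frac{1325083}{20077}$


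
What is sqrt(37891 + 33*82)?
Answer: sqrt(40597) ≈ 201.49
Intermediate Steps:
sqrt(37891 + 33*82) = sqrt(37891 + 2706) = sqrt(40597)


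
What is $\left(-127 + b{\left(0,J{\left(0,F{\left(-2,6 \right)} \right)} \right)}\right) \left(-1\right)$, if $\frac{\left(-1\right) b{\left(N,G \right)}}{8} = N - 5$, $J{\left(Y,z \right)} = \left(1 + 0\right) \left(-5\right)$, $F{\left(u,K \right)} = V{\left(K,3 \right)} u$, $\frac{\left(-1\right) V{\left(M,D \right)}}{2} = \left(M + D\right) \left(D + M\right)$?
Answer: $87$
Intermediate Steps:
$V{\left(M,D \right)} = - 2 \left(D + M\right)^{2}$ ($V{\left(M,D \right)} = - 2 \left(M + D\right) \left(D + M\right) = - 2 \left(D + M\right) \left(D + M\right) = - 2 \left(D + M\right)^{2}$)
$F{\left(u,K \right)} = - 2 u \left(3 + K\right)^{2}$ ($F{\left(u,K \right)} = - 2 \left(3 + K\right)^{2} u = - 2 u \left(3 + K\right)^{2}$)
$J{\left(Y,z \right)} = -5$ ($J{\left(Y,z \right)} = 1 \left(-5\right) = -5$)
$b{\left(N,G \right)} = 40 - 8 N$ ($b{\left(N,G \right)} = - 8 \left(N - 5\right) = - 8 \left(-5 + N\right) = 40 - 8 N$)
$\left(-127 + b{\left(0,J{\left(0,F{\left(-2,6 \right)} \right)} \right)}\right) \left(-1\right) = \left(-127 + \left(40 - 0\right)\right) \left(-1\right) = \left(-127 + \left(40 + 0\right)\right) \left(-1\right) = \left(-127 + 40\right) \left(-1\right) = \left(-87\right) \left(-1\right) = 87$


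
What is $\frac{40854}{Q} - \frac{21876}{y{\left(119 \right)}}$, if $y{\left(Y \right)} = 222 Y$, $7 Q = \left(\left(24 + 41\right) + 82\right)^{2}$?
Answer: $\frac{8029760}{647241} \approx 12.406$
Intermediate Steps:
$Q = 3087$ ($Q = \frac{\left(\left(24 + 41\right) + 82\right)^{2}}{7} = \frac{\left(65 + 82\right)^{2}}{7} = \frac{147^{2}}{7} = \frac{1}{7} \cdot 21609 = 3087$)
$\frac{40854}{Q} - \frac{21876}{y{\left(119 \right)}} = \frac{40854}{3087} - \frac{21876}{222 \cdot 119} = 40854 \cdot \frac{1}{3087} - \frac{21876}{26418} = \frac{13618}{1029} - \frac{3646}{4403} = \frac{8029760}{647241}$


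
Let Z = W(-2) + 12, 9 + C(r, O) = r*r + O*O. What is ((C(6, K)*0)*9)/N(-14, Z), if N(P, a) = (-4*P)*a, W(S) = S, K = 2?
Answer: 0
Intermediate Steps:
C(r, O) = -9 + O² + r² (C(r, O) = -9 + (r*r + O*O) = -9 + (r² + O²) = -9 + (O² + r²) = -9 + O² + r²)
Z = 10 (Z = -2 + 12 = 10)
N(P, a) = -4*P*a
((C(6, K)*0)*9)/N(-14, Z) = (((-9 + 2² + 6²)*0)*9)/((-4*(-14)*10)) = (((-9 + 4 + 36)*0)*9)/560 = ((31*0)*9)*(1/560) = (0*9)*(1/560) = 0*(1/560) = 0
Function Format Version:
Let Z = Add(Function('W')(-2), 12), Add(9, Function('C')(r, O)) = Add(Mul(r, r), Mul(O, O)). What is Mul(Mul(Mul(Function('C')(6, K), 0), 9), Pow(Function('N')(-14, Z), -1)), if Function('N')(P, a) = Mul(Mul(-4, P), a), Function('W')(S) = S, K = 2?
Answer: 0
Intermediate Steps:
Function('C')(r, O) = Add(-9, Pow(O, 2), Pow(r, 2)) (Function('C')(r, O) = Add(-9, Add(Mul(r, r), Mul(O, O))) = Add(-9, Add(Pow(r, 2), Pow(O, 2))) = Add(-9, Add(Pow(O, 2), Pow(r, 2))) = Add(-9, Pow(O, 2), Pow(r, 2)))
Z = 10 (Z = Add(-2, 12) = 10)
Function('N')(P, a) = Mul(-4, P, a)
Mul(Mul(Mul(Function('C')(6, K), 0), 9), Pow(Function('N')(-14, Z), -1)) = Mul(Mul(Mul(Add(-9, Pow(2, 2), Pow(6, 2)), 0), 9), Pow(Mul(-4, -14, 10), -1)) = Mul(Mul(Mul(Add(-9, 4, 36), 0), 9), Pow(560, -1)) = Mul(Mul(Mul(31, 0), 9), Rational(1, 560)) = Mul(Mul(0, 9), Rational(1, 560)) = Mul(0, Rational(1, 560)) = 0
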